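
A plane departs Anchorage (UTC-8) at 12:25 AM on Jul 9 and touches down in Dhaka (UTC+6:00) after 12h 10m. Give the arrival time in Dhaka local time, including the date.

2:35 AM on July 10

Convert departure to UTC: 12:25 AM + 8:00 = 8:25 AM UTC on Jul 9.
Add 12 hours 10 minutes travel time → 8:35 PM UTC.
Dhaka is UTC+6:00, so local arrival = 8:35 PM + 6:00 = 2:35 AM on Jul 10.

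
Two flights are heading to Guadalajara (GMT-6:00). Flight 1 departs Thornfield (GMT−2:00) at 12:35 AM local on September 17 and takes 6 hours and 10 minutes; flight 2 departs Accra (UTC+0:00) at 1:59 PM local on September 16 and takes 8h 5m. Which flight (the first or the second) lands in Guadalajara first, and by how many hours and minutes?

the second, by 10 hours 41 minutes

Flight 1 in UTC: 12:35 AM + 2:00 = 2:35 AM on Sep 17.
+6 hours 10 minutes → arrive 8:45 AM UTC on Sep 17.
Flight 2 departs at 1:59 PM UTC (Sep 16).
+8 hours 5 minutes → arrive 10:04 PM UTC on Sep 16.
Flight 2 lands earlier by 10 hours 41 minutes.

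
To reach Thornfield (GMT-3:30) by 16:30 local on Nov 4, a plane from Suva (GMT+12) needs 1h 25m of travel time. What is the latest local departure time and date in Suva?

Target arrival in UTC: 16:30 + 3:30 = 20:00 on Nov 4.
Subtract 1 hour 25 minutes → departure 18:35 UTC on Nov 4.
Suva is UTC+12:00: 18:35 + 12:00 = 06:35 on Nov 5.

06:35 on November 5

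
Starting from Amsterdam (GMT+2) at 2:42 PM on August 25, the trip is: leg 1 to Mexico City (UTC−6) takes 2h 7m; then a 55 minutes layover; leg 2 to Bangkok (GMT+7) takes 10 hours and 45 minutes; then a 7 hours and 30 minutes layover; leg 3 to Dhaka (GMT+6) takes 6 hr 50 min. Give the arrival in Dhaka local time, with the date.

Convert departure to UTC: 2:42 PM − 2:00 = 12:42 PM UTC on Aug 25.
Add 2 hours and 7 minutes leg 1 → 2:49 PM UTC.
Add 55 minutes layover in Mexico City → 3:44 PM UTC.
Add 10 hours and 45 minutes leg 2 → 2:29 AM UTC (Aug 26).
Add 7 hours and 30 minutes layover in Bangkok → 9:59 AM UTC.
Add 6 hours 50 minutes leg 3 → 4:49 PM UTC.
Dhaka is UTC+6:00, so local arrival = 4:49 PM + 6:00 = 10:49 PM on Aug 26.

10:49 PM on August 26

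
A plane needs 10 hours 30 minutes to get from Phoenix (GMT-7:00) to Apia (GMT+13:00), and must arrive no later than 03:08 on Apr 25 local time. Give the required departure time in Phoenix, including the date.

20:38 on Apr 23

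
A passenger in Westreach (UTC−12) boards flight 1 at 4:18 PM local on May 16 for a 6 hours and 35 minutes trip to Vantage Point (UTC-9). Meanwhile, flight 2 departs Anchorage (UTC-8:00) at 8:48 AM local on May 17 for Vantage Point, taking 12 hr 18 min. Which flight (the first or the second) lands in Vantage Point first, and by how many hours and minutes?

Flight 1 in UTC: 4:18 PM + 12:00 = 4:18 AM on May 17.
+6 hours 35 minutes → arrive 10:53 AM UTC on May 17.
Flight 2 in UTC: 8:48 AM + 8:00 = 4:48 PM on May 17.
+12 hours 18 minutes → arrive 5:06 AM UTC on May 18.
Flight 1 lands earlier by 18 hours 13 minutes.

the first, by 18 hours 13 minutes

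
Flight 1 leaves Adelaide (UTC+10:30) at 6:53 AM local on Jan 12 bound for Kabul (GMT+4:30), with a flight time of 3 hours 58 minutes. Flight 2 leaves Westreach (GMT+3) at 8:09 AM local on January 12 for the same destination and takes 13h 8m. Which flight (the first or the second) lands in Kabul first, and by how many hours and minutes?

Flight 1 in UTC: 6:53 AM − 10:30 = 8:23 PM on Jan 11.
+3 hours 58 minutes → arrive 12:21 AM UTC on Jan 12.
Flight 2 in UTC: 8:09 AM − 3:00 = 5:09 AM on Jan 12.
+13 hours 8 minutes → arrive 6:17 PM UTC on Jan 12.
Flight 1 lands earlier by 17 hours 56 minutes.

the first, by 17 hours 56 minutes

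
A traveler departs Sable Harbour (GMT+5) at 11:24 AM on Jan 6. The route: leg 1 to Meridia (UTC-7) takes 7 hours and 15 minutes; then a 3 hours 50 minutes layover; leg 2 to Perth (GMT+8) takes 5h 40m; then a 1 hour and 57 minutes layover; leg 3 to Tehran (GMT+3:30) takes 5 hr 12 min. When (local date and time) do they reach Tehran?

Convert departure to UTC: 11:24 AM − 5:00 = 6:24 AM UTC on Jan 6.
Add 7 hours and 15 minutes leg 1 → 1:39 PM UTC.
Add 3 hours and 50 minutes layover in Meridia → 5:29 PM UTC.
Add 5 hours 40 minutes leg 2 → 11:09 PM UTC.
Add 1 hour and 57 minutes layover in Perth → 1:06 AM UTC (Jan 7).
Add 5 hours and 12 minutes leg 3 → 6:18 AM UTC.
Tehran is UTC+3:30, so local arrival = 6:18 AM + 3:30 = 9:48 AM on Jan 7.

9:48 AM on January 7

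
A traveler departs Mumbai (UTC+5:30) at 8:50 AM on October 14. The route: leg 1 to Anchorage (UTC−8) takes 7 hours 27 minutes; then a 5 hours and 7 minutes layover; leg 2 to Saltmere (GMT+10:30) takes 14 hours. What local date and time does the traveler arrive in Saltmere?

Convert departure to UTC: 8:50 AM − 5:30 = 3:20 AM UTC on Oct 14.
Add 7 hours 27 minutes leg 1 → 10:47 AM UTC.
Add 5 hours 7 minutes layover in Anchorage → 3:54 PM UTC.
Add 14 hours leg 2 → 5:54 AM UTC (Oct 15).
Saltmere is UTC+10:30, so local arrival = 5:54 AM + 10:30 = 4:24 PM on Oct 15.

4:24 PM on October 15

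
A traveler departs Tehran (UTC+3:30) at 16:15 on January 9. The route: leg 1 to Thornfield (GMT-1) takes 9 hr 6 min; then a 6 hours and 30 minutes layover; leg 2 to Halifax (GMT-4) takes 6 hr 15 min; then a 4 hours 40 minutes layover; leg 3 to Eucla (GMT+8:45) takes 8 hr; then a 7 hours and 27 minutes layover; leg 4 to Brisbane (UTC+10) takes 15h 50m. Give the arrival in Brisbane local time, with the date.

Convert departure to UTC: 16:15 − 3:30 = 12:45 UTC on Jan 9.
Add 9 hours and 6 minutes leg 1 → 21:51 UTC.
Add 6 hours and 30 minutes layover in Thornfield → 04:21 UTC (Jan 10).
Add 6 hours and 15 minutes leg 2 → 10:36 UTC.
Add 4 hours 40 minutes layover in Halifax → 15:16 UTC.
Add 8 hours leg 3 → 23:16 UTC.
Add 7 hours and 27 minutes layover in Eucla → 06:43 UTC (Jan 11).
Add 15 hours and 50 minutes leg 4 → 22:33 UTC.
Brisbane is UTC+10:00, so local arrival = 22:33 + 10:00 = 08:33 on Jan 12.

08:33 on January 12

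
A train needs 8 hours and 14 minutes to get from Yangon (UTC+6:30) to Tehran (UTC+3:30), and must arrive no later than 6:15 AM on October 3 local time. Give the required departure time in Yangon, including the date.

Target arrival in UTC: 6:15 AM − 3:30 = 2:45 AM on Oct 3.
Subtract 8 hours and 14 minutes → departure 6:31 PM UTC on Oct 2.
Yangon is UTC+6:30: 6:31 PM + 6:30 = 1:01 AM on Oct 3.

1:01 AM on October 3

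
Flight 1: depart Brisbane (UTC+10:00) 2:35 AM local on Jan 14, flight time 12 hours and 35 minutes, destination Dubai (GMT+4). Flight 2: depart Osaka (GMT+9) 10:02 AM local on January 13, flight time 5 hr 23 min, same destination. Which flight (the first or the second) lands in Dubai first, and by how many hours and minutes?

Flight 1 in UTC: 2:35 AM − 10:00 = 4:35 PM on Jan 13.
+12 hours and 35 minutes → arrive 5:10 AM UTC on Jan 14.
Flight 2 in UTC: 10:02 AM − 9:00 = 1:02 AM on Jan 13.
+5 hours and 23 minutes → arrive 6:25 AM UTC on Jan 13.
Flight 2 lands earlier by 22 hours 45 minutes.

the second, by 22 hours 45 minutes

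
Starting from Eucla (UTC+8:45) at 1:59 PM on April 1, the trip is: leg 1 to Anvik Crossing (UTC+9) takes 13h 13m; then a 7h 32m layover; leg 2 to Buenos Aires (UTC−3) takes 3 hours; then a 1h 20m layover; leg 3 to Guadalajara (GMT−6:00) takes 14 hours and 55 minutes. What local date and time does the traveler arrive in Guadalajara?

3:14 PM on Apr 2

Convert departure to UTC: 1:59 PM − 8:45 = 5:14 AM UTC on Apr 1.
Add 13 hours 13 minutes leg 1 → 6:27 PM UTC.
Add 7 hours 32 minutes layover in Anvik Crossing → 1:59 AM UTC (Apr 2).
Add 3 hours leg 2 → 4:59 AM UTC.
Add 1 hour 20 minutes layover in Buenos Aires → 6:19 AM UTC.
Add 14 hours and 55 minutes leg 3 → 9:14 PM UTC.
Guadalajara is UTC−6:00, so local arrival = 9:14 PM − 6:00 = 3:14 PM on Apr 2.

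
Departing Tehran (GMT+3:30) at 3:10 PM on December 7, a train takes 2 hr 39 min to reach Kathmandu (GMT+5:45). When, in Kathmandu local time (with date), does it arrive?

8:04 PM on December 7

Kathmandu is 2:15 ahead of Tehran.
After 2 hours and 39 minutes it is 5:49 PM in Tehran.
Shift by the zone difference: 5:49 PM + 2:15 = 8:04 PM on Dec 7 in Kathmandu.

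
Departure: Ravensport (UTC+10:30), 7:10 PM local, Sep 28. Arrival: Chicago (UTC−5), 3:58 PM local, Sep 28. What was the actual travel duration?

12 hours 18 minutes

Departure in UTC: 7:10 PM − 10:30 = 8:40 AM on Sep 28.
Arrival in UTC: 3:58 PM + 5:00 = 8:58 PM on Sep 28.
Elapsed = 8:58 PM − 8:40 AM = 12 hours 18 minutes.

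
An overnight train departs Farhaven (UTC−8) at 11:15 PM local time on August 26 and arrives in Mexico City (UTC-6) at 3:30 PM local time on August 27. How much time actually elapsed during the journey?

14 hours 15 minutes

Mexico City is 2:00 ahead of Farhaven.
Clock-face elapsed time (ignoring zones) is 16 hours 15 minutes.
Actual elapsed = 16 hours 15 minutes − 2:00 = 14 hours 15 minutes.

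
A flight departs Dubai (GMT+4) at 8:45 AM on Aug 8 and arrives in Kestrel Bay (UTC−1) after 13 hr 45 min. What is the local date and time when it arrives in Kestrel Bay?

Convert departure to UTC: 8:45 AM − 4:00 = 4:45 AM UTC on Aug 8.
Add 13 hours 45 minutes travel time → 6:30 PM UTC.
Kestrel Bay is UTC−1:00, so local arrival = 6:30 PM − 1:00 = 5:30 PM on Aug 8.

5:30 PM on Aug 8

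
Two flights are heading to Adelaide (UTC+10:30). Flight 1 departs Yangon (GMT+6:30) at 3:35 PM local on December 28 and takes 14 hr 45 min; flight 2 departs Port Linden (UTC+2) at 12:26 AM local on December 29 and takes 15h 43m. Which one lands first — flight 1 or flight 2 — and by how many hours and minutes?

Flight 1 in UTC: 3:35 PM − 6:30 = 9:05 AM on Dec 28.
+14 hours and 45 minutes → arrive 11:50 PM UTC on Dec 28.
Flight 2 in UTC: 12:26 AM − 2:00 = 10:26 PM on Dec 28.
+15 hours and 43 minutes → arrive 2:09 PM UTC on Dec 29.
Flight 1 lands earlier by 14 hours 19 minutes.

the first, by 14 hours 19 minutes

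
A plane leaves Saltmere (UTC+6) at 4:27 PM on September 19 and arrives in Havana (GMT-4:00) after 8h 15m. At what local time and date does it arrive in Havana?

Havana is 10:00 behind Saltmere.
After 8 hours 15 minutes it is 12:42 AM (Sep 20) in Saltmere.
Shift by the zone difference: 12:42 AM − 10:00 = 2:42 PM on Sep 19 in Havana.

2:42 PM on September 19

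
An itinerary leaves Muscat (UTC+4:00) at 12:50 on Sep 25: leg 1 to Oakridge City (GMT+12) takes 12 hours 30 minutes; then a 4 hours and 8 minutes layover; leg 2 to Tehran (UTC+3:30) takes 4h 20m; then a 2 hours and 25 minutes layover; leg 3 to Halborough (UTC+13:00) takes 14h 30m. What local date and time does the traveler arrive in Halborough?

11:43 on September 27

Convert departure to UTC: 12:50 − 4:00 = 08:50 UTC on Sep 25.
Add 12 hours 30 minutes leg 1 → 21:20 UTC.
Add 4 hours 8 minutes layover in Oakridge City → 01:28 UTC (Sep 26).
Add 4 hours and 20 minutes leg 2 → 05:48 UTC.
Add 2 hours 25 minutes layover in Tehran → 08:13 UTC.
Add 14 hours 30 minutes leg 3 → 22:43 UTC.
Halborough is UTC+13:00, so local arrival = 22:43 + 13:00 = 11:43 on Sep 27.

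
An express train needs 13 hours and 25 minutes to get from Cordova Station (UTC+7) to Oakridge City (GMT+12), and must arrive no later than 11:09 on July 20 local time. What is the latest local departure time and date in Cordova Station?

Target arrival in UTC: 11:09 − 12:00 = 23:09 on Jul 19.
Subtract 13 hours and 25 minutes → departure 09:44 UTC on Jul 19.
Cordova Station is UTC+7:00: 09:44 + 7:00 = 16:44 on Jul 19.

16:44 on July 19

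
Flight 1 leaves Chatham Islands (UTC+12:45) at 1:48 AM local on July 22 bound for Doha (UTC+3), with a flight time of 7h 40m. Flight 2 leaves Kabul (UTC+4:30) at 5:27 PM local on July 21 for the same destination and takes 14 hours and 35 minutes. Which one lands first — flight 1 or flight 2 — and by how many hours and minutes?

the first, by 6 hours 49 minutes

Flight 1 in UTC: 1:48 AM − 12:45 = 1:03 PM on Jul 21.
+7 hours 40 minutes → arrive 8:43 PM UTC on Jul 21.
Flight 2 in UTC: 5:27 PM − 4:30 = 12:57 PM on Jul 21.
+14 hours and 35 minutes → arrive 3:32 AM UTC on Jul 22.
Flight 1 lands earlier by 6 hours 49 minutes.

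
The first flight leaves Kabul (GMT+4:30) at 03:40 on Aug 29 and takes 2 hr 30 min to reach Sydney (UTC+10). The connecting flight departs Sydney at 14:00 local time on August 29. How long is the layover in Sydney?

Convert departure to UTC: 03:40 − 4:30 = 23:10 UTC on Aug 28.
Add 2 hours and 30 minutes flight time → 01:40 UTC (Aug 29).
Sydney is UTC+10:00, so local arrival = 01:40 + 10:00 = 11:40 on Aug 29.
Layover = 14:00 − 11:40 = 2 hours 20 minutes.

2 hours 20 minutes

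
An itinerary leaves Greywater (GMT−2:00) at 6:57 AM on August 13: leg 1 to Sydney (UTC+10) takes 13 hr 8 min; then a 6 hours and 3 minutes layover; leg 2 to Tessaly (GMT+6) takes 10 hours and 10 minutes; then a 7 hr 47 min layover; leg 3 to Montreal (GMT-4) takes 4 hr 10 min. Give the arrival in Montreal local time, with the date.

10:15 PM on August 14

Convert departure to UTC: 6:57 AM + 2:00 = 8:57 AM UTC on Aug 13.
Add 13 hours and 8 minutes leg 1 → 10:05 PM UTC.
Add 6 hours 3 minutes layover in Sydney → 4:08 AM UTC (Aug 14).
Add 10 hours 10 minutes leg 2 → 2:18 PM UTC.
Add 7 hours and 47 minutes layover in Tessaly → 10:05 PM UTC.
Add 4 hours 10 minutes leg 3 → 2:15 AM UTC (Aug 15).
Montreal is UTC−4:00, so local arrival = 2:15 AM − 4:00 = 10:15 PM on Aug 14.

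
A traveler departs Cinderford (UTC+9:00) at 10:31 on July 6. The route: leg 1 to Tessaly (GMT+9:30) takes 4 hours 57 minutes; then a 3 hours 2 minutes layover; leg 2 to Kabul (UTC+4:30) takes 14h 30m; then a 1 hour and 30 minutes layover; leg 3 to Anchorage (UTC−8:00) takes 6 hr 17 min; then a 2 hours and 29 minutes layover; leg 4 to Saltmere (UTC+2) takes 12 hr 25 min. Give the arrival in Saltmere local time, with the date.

00:41 on July 8

Convert departure to UTC: 10:31 − 9:00 = 01:31 UTC on Jul 6.
Add 4 hours 57 minutes leg 1 → 06:28 UTC.
Add 3 hours 2 minutes layover in Tessaly → 09:30 UTC.
Add 14 hours and 30 minutes leg 2 → 00:00 UTC (Jul 7).
Add 1 hour 30 minutes layover in Kabul → 01:30 UTC.
Add 6 hours 17 minutes leg 3 → 07:47 UTC.
Add 2 hours 29 minutes layover in Anchorage → 10:16 UTC.
Add 12 hours and 25 minutes leg 4 → 22:41 UTC.
Saltmere is UTC+2:00, so local arrival = 22:41 + 2:00 = 00:41 on Jul 8.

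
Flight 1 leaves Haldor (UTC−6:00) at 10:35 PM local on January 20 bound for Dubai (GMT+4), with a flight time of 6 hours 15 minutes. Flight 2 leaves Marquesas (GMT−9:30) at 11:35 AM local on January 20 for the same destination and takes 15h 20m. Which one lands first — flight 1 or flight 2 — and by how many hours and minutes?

the first, by 1 hour 35 minutes

Flight 1 in UTC: 10:35 PM + 6:00 = 4:35 AM on Jan 21.
+6 hours 15 minutes → arrive 10:50 AM UTC on Jan 21.
Flight 2 in UTC: 11:35 AM + 9:30 = 9:05 PM on Jan 20.
+15 hours and 20 minutes → arrive 12:25 PM UTC on Jan 21.
Flight 1 lands earlier by 1 hour 35 minutes.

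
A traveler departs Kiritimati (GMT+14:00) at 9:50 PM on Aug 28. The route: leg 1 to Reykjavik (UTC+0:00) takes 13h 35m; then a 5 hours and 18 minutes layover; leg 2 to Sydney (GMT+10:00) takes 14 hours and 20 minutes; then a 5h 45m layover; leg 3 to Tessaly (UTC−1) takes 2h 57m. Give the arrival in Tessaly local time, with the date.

Convert departure to UTC: 9:50 PM − 14:00 = 7:50 AM UTC on Aug 28.
Add 13 hours and 35 minutes leg 1 → 9:25 PM UTC.
Add 5 hours 18 minutes layover in Reykjavik → 2:43 AM UTC (Aug 29).
Add 14 hours 20 minutes leg 2 → 5:03 PM UTC.
Add 5 hours 45 minutes layover in Sydney → 10:48 PM UTC.
Add 2 hours 57 minutes leg 3 → 1:45 AM UTC (Aug 30).
Tessaly is UTC−1:00, so local arrival = 1:45 AM − 1:00 = 12:45 AM on Aug 30.

12:45 AM on August 30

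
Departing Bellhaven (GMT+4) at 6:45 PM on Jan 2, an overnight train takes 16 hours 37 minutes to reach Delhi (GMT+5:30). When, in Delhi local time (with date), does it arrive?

Convert departure to UTC: 6:45 PM − 4:00 = 2:45 PM UTC on Jan 2.
Add 16 hours 37 minutes travel time → 7:22 AM UTC (Jan 3).
Delhi is UTC+5:30, so local arrival = 7:22 AM + 5:30 = 12:52 PM on Jan 3.

12:52 PM on Jan 3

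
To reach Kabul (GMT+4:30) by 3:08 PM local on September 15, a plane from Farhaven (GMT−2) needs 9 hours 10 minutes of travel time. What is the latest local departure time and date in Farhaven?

Target arrival in UTC: 3:08 PM − 4:30 = 10:38 AM on Sep 15.
Subtract 9 hours 10 minutes → departure 1:28 AM UTC on Sep 15.
Farhaven is UTC−2:00: 1:28 AM − 2:00 = 11:28 PM on Sep 14.

11:28 PM on September 14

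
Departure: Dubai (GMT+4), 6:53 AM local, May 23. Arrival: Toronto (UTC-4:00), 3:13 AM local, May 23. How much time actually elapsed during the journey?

Departure in UTC: 6:53 AM − 4:00 = 2:53 AM on May 23.
Arrival in UTC: 3:13 AM + 4:00 = 7:13 AM on May 23.
Elapsed = 7:13 AM − 2:53 AM = 4 hours 20 minutes.

4 hours 20 minutes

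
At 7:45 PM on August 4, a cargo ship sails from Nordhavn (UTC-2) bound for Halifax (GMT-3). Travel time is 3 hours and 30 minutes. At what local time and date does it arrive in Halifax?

Halifax is 1:00 behind Nordhavn.
After 3 hours and 30 minutes it is 11:15 PM in Nordhavn.
Shift by the zone difference: 11:15 PM − 1:00 = 10:15 PM on Aug 4 in Halifax.

10:15 PM on Aug 4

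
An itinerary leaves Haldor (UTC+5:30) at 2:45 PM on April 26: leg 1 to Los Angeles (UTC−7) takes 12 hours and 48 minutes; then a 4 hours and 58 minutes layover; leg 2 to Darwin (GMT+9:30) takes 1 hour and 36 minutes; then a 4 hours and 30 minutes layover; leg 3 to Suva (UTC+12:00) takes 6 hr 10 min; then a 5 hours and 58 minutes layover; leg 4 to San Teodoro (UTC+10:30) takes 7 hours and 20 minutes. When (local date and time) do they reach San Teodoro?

3:05 PM on April 28

Convert departure to UTC: 2:45 PM − 5:30 = 9:15 AM UTC on Apr 26.
Add 12 hours and 48 minutes leg 1 → 10:03 PM UTC.
Add 4 hours 58 minutes layover in Los Angeles → 3:01 AM UTC (Apr 27).
Add 1 hour and 36 minutes leg 2 → 4:37 AM UTC.
Add 4 hours 30 minutes layover in Darwin → 9:07 AM UTC.
Add 6 hours 10 minutes leg 3 → 3:17 PM UTC.
Add 5 hours 58 minutes layover in Suva → 9:15 PM UTC.
Add 7 hours and 20 minutes leg 4 → 4:35 AM UTC (Apr 28).
San Teodoro is UTC+10:30, so local arrival = 4:35 AM + 10:30 = 3:05 PM on Apr 28.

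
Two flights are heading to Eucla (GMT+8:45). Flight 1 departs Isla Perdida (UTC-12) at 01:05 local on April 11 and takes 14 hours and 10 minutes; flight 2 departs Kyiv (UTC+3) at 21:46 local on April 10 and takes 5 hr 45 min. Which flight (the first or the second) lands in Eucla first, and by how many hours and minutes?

the second, by 26 hours 44 minutes

Flight 1 in UTC: 01:05 + 12:00 = 13:05 on Apr 11.
+14 hours and 10 minutes → arrive 03:15 UTC on Apr 12.
Flight 2 in UTC: 21:46 − 3:00 = 18:46 on Apr 10.
+5 hours 45 minutes → arrive 00:31 UTC on Apr 11.
Flight 2 lands earlier by 26 hours 44 minutes.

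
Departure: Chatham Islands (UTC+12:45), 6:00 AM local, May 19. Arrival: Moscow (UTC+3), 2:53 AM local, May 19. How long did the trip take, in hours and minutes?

Departure in UTC: 6:00 AM − 12:45 = 5:15 PM on May 18.
Arrival in UTC: 2:53 AM − 3:00 = 11:53 PM on May 18.
Elapsed = 11:53 PM − 5:15 PM = 6 hours 38 minutes.

6 hours 38 minutes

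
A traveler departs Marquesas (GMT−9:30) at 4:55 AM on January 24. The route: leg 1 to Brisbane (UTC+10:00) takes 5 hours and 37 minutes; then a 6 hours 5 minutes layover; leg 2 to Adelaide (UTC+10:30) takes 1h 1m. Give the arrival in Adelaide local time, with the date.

Convert departure to UTC: 4:55 AM + 9:30 = 2:25 PM UTC on Jan 24.
Add 5 hours 37 minutes leg 1 → 8:02 PM UTC.
Add 6 hours and 5 minutes layover in Brisbane → 2:07 AM UTC (Jan 25).
Add 1 hour and 1 minute leg 2 → 3:08 AM UTC.
Adelaide is UTC+10:30, so local arrival = 3:08 AM + 10:30 = 1:38 PM on Jan 25.

1:38 PM on January 25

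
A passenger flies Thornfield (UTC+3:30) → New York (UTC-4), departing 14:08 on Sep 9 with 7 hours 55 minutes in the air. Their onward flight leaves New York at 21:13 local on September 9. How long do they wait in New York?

6 hours 40 minutes

Convert departure to UTC: 14:08 − 3:30 = 10:38 UTC on Sep 9.
Add 7 hours and 55 minutes flight time → 18:33 UTC.
New York is UTC−4:00, so local arrival = 18:33 − 4:00 = 14:33 on Sep 9.
Layover = 21:13 − 14:33 = 6 hours 40 minutes.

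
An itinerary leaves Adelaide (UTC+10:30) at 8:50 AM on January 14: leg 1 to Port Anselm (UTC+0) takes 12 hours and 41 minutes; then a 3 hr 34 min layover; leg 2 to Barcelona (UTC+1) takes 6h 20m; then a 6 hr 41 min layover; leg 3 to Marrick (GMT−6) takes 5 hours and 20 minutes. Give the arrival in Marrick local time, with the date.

2:56 AM on January 15

Convert departure to UTC: 8:50 AM − 10:30 = 10:20 PM UTC on Jan 13.
Add 12 hours and 41 minutes leg 1 → 11:01 AM UTC (Jan 14).
Add 3 hours and 34 minutes layover in Port Anselm → 2:35 PM UTC.
Add 6 hours 20 minutes leg 2 → 8:55 PM UTC.
Add 6 hours and 41 minutes layover in Barcelona → 3:36 AM UTC (Jan 15).
Add 5 hours 20 minutes leg 3 → 8:56 AM UTC.
Marrick is UTC−6:00, so local arrival = 8:56 AM − 6:00 = 2:56 AM on Jan 15.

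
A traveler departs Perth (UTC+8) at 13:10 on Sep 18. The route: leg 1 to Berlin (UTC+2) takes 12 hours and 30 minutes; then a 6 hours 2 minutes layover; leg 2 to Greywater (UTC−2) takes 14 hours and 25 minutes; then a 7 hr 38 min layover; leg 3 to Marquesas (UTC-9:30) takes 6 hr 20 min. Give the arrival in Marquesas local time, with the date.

18:35 on Sep 19

Convert departure to UTC: 13:10 − 8:00 = 05:10 UTC on Sep 18.
Add 12 hours 30 minutes leg 1 → 17:40 UTC.
Add 6 hours and 2 minutes layover in Berlin → 23:42 UTC.
Add 14 hours 25 minutes leg 2 → 14:07 UTC (Sep 19).
Add 7 hours 38 minutes layover in Greywater → 21:45 UTC.
Add 6 hours and 20 minutes leg 3 → 04:05 UTC (Sep 20).
Marquesas is UTC−9:30, so local arrival = 04:05 − 9:30 = 18:35 on Sep 19.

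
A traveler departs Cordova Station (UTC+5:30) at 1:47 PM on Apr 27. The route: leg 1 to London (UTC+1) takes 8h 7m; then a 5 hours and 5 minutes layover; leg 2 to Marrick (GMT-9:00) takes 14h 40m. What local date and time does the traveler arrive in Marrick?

3:09 AM on Apr 28

Convert departure to UTC: 1:47 PM − 5:30 = 8:17 AM UTC on Apr 27.
Add 8 hours 7 minutes leg 1 → 4:24 PM UTC.
Add 5 hours and 5 minutes layover in London → 9:29 PM UTC.
Add 14 hours and 40 minutes leg 2 → 12:09 PM UTC (Apr 28).
Marrick is UTC−9:00, so local arrival = 12:09 PM − 9:00 = 3:09 AM on Apr 28.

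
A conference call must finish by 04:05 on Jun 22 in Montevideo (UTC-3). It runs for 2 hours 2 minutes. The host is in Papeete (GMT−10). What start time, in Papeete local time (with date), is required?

19:03 on June 21

Target end time in UTC: 04:05 + 3:00 = 07:05 on Jun 22.
Subtract 2 hours 2 minutes → start 05:03 UTC on Jun 22.
Papeete is UTC−10:00: 05:03 − 10:00 = 19:03 on Jun 21.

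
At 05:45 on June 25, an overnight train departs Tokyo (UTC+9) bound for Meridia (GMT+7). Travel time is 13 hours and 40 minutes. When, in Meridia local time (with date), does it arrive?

Convert departure to UTC: 05:45 − 9:00 = 20:45 UTC on Jun 24.
Add 13 hours 40 minutes travel time → 10:25 UTC (Jun 25).
Meridia is UTC+7:00, so local arrival = 10:25 + 7:00 = 17:25 on Jun 25.

17:25 on June 25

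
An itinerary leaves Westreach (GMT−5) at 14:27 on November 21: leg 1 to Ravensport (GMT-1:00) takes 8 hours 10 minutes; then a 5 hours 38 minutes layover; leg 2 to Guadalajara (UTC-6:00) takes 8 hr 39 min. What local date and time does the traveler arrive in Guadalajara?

11:54 on November 22

Convert departure to UTC: 14:27 + 5:00 = 19:27 UTC on Nov 21.
Add 8 hours and 10 minutes leg 1 → 03:37 UTC (Nov 22).
Add 5 hours 38 minutes layover in Ravensport → 09:15 UTC.
Add 8 hours 39 minutes leg 2 → 17:54 UTC.
Guadalajara is UTC−6:00, so local arrival = 17:54 − 6:00 = 11:54 on Nov 22.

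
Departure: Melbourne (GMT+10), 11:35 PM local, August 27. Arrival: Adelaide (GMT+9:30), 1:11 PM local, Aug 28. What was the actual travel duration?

14 hours 6 minutes

Departure in UTC: 11:35 PM − 10:00 = 1:35 PM on Aug 27.
Arrival in UTC: 1:11 PM − 9:30 = 3:41 AM on Aug 28.
Elapsed = 3:41 AM − 1:35 PM (+1 day) = 14 hours 6 minutes.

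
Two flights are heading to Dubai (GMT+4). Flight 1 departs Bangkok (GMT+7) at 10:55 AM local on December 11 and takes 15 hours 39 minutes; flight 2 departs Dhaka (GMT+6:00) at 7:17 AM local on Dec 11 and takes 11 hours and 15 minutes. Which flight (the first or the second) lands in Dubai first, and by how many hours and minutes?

Flight 1 in UTC: 10:55 AM − 7:00 = 3:55 AM on Dec 11.
+15 hours and 39 minutes → arrive 7:34 PM UTC on Dec 11.
Flight 2 in UTC: 7:17 AM − 6:00 = 1:17 AM on Dec 11.
+11 hours and 15 minutes → arrive 12:32 PM UTC on Dec 11.
Flight 2 lands earlier by 7 hours 2 minutes.

the second, by 7 hours 2 minutes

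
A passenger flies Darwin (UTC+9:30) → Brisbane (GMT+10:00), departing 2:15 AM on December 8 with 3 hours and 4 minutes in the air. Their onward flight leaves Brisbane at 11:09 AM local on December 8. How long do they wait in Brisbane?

5 hours 20 minutes

Convert departure to UTC: 2:15 AM − 9:30 = 4:45 PM UTC on Dec 7.
Add 3 hours and 4 minutes flight time → 7:49 PM UTC.
Brisbane is UTC+10:00, so local arrival = 7:49 PM + 10:00 = 5:49 AM on Dec 8.
Layover = 11:09 AM − 5:49 AM = 5 hours 20 minutes.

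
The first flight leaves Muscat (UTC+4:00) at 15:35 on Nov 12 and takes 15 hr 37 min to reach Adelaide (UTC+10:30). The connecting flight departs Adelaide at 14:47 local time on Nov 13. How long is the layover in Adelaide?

1 hour 5 minutes

Convert departure to UTC: 15:35 − 4:00 = 11:35 UTC on Nov 12.
Add 15 hours 37 minutes flight time → 03:12 UTC (Nov 13).
Adelaide is UTC+10:30, so local arrival = 03:12 + 10:30 = 13:42 on Nov 13.
Layover = 14:47 − 13:42 = 1 hour 5 minutes.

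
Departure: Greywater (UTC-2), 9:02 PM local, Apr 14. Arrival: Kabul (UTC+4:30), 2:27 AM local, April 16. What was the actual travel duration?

22 hours 55 minutes

Kabul is 6:30 ahead of Greywater.
Clock-face elapsed time (ignoring zones) is 29 hours 25 minutes.
Actual elapsed = 29 hours 25 minutes − 6:30 = 22 hours 55 minutes.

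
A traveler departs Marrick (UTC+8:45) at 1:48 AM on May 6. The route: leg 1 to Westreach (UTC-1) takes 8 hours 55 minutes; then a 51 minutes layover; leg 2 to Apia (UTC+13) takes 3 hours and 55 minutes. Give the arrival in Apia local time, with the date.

7:44 PM on May 6

Convert departure to UTC: 1:48 AM − 8:45 = 5:03 PM UTC on May 5.
Add 8 hours and 55 minutes leg 1 → 1:58 AM UTC (May 6).
Add 51 minutes layover in Westreach → 2:49 AM UTC.
Add 3 hours and 55 minutes leg 2 → 6:44 AM UTC.
Apia is UTC+13:00, so local arrival = 6:44 AM + 13:00 = 7:44 PM on May 6.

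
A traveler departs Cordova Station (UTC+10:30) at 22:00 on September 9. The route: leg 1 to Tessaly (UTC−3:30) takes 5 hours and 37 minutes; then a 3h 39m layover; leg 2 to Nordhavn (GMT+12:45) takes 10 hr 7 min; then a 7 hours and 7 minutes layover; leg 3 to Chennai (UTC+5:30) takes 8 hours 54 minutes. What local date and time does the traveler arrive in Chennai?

Convert departure to UTC: 22:00 − 10:30 = 11:30 UTC on Sep 9.
Add 5 hours and 37 minutes leg 1 → 17:07 UTC.
Add 3 hours 39 minutes layover in Tessaly → 20:46 UTC.
Add 10 hours 7 minutes leg 2 → 06:53 UTC (Sep 10).
Add 7 hours and 7 minutes layover in Nordhavn → 14:00 UTC.
Add 8 hours 54 minutes leg 3 → 22:54 UTC.
Chennai is UTC+5:30, so local arrival = 22:54 + 5:30 = 04:24 on Sep 11.

04:24 on Sep 11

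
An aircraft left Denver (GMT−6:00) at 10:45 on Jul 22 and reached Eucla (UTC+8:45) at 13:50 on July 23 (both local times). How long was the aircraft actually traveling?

12 hours 20 minutes

Departure in UTC: 10:45 + 6:00 = 16:45 on Jul 22.
Arrival in UTC: 13:50 − 8:45 = 05:05 on Jul 23.
Elapsed = 05:05 − 16:45 (+1 day) = 12 hours 20 minutes.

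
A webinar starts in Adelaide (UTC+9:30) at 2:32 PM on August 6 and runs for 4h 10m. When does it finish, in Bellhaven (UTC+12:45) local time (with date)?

Convert start to UTC: 2:32 PM − 9:30 = 5:02 AM UTC on Aug 6.
Add 4 hours and 10 minutes duration → 9:12 AM UTC.
Bellhaven is UTC+12:45, so local end time = 9:12 AM + 12:45 = 9:57 PM on Aug 6.

9:57 PM on Aug 6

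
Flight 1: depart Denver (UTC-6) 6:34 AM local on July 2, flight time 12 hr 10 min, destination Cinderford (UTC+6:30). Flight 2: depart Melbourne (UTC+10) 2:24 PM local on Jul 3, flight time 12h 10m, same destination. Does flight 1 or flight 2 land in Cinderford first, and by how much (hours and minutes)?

Flight 1 in UTC: 6:34 AM + 6:00 = 12:34 PM on Jul 2.
+12 hours 10 minutes → arrive 12:44 AM UTC on Jul 3.
Flight 2 in UTC: 2:24 PM − 10:00 = 4:24 AM on Jul 3.
+12 hours and 10 minutes → arrive 4:34 PM UTC on Jul 3.
Flight 1 lands earlier by 15 hours 50 minutes.

the first, by 15 hours 50 minutes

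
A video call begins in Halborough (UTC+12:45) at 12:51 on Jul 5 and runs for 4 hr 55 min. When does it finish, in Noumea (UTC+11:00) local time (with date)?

Convert start to UTC: 12:51 − 12:45 = 00:06 UTC on Jul 5.
Add 4 hours and 55 minutes duration → 05:01 UTC.
Noumea is UTC+11:00, so local end time = 05:01 + 11:00 = 16:01 on Jul 5.

16:01 on July 5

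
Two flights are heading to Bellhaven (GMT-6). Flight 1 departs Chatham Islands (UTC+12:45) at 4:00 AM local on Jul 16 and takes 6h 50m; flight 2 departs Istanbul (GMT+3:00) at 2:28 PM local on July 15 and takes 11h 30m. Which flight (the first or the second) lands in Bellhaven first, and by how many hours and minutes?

Flight 1 in UTC: 4:00 AM − 12:45 = 3:15 PM on Jul 15.
+6 hours and 50 minutes → arrive 10:05 PM UTC on Jul 15.
Flight 2 in UTC: 2:28 PM − 3:00 = 11:28 AM on Jul 15.
+11 hours 30 minutes → arrive 10:58 PM UTC on Jul 15.
Flight 1 lands earlier by 53 minutes.

the first, by 53 minutes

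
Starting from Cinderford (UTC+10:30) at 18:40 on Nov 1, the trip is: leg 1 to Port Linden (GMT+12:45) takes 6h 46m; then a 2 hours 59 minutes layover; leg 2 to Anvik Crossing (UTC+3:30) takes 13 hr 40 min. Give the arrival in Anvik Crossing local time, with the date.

Convert departure to UTC: 18:40 − 10:30 = 08:10 UTC on Nov 1.
Add 6 hours 46 minutes leg 1 → 14:56 UTC.
Add 2 hours 59 minutes layover in Port Linden → 17:55 UTC.
Add 13 hours and 40 minutes leg 2 → 07:35 UTC (Nov 2).
Anvik Crossing is UTC+3:30, so local arrival = 07:35 + 3:30 = 11:05 on Nov 2.

11:05 on November 2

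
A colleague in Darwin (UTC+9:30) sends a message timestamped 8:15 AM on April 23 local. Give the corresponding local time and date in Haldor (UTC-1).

Haldor is 10:30 behind Darwin.
Shift by the zone difference: 8:15 AM − 10:30 = 9:45 PM on Apr 22 in Haldor.

9:45 PM on April 22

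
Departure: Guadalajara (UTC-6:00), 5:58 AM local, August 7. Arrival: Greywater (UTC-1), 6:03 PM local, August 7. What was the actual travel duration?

7 hours 5 minutes

Departure in UTC: 5:58 AM + 6:00 = 11:58 AM on Aug 7.
Arrival in UTC: 6:03 PM + 1:00 = 7:03 PM on Aug 7.
Elapsed = 7:03 PM − 11:58 AM = 7 hours 5 minutes.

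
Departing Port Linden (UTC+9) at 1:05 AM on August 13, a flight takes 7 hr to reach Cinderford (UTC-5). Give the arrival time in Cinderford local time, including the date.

Convert departure to UTC: 1:05 AM − 9:00 = 4:05 PM UTC on Aug 12.
Add 7 hours travel time → 11:05 PM UTC.
Cinderford is UTC−5:00, so local arrival = 11:05 PM − 5:00 = 6:05 PM on Aug 12.

6:05 PM on Aug 12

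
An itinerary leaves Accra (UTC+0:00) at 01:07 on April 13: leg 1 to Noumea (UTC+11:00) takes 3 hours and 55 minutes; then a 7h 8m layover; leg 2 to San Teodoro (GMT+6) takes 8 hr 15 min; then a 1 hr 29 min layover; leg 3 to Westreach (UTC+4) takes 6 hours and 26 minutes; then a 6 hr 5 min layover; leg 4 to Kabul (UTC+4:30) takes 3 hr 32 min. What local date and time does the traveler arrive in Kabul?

Accra is at UTC+0, so departure is already 01:07 UTC on Apr 13.
Add 3 hours and 55 minutes leg 1 → 05:02 UTC.
Add 7 hours and 8 minutes layover in Noumea → 12:10 UTC.
Add 8 hours and 15 minutes leg 2 → 20:25 UTC.
Add 1 hour 29 minutes layover in San Teodoro → 21:54 UTC.
Add 6 hours and 26 minutes leg 3 → 04:20 UTC (Apr 14).
Add 6 hours 5 minutes layover in Westreach → 10:25 UTC.
Add 3 hours 32 minutes leg 4 → 13:57 UTC.
Kabul is UTC+4:30, so local arrival = 13:57 + 4:30 = 18:27 on Apr 14.

18:27 on Apr 14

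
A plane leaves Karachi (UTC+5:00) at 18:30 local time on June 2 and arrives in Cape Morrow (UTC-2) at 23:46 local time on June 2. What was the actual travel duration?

12 hours 16 minutes

Departure in UTC: 18:30 − 5:00 = 13:30 on Jun 2.
Arrival in UTC: 23:46 + 2:00 = 01:46 on Jun 3.
Elapsed = 01:46 − 13:30 (+1 day) = 12 hours 16 minutes.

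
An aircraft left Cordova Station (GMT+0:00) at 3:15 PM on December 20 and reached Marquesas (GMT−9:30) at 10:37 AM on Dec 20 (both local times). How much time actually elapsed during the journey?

4 hours 52 minutes

Departure is already UTC: 3:15 PM on Dec 20.
Arrival in UTC: 10:37 AM + 9:30 = 8:07 PM on Dec 20.
Elapsed = 8:07 PM − 3:15 PM = 4 hours 52 minutes.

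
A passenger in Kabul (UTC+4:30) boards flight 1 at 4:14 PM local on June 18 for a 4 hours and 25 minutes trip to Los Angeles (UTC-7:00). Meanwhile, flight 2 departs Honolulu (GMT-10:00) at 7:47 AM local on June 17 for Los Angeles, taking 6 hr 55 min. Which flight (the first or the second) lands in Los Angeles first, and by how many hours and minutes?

Flight 1 in UTC: 4:14 PM − 4:30 = 11:44 AM on Jun 18.
+4 hours and 25 minutes → arrive 4:09 PM UTC on Jun 18.
Flight 2 in UTC: 7:47 AM + 10:00 = 5:47 PM on Jun 17.
+6 hours 55 minutes → arrive 12:42 AM UTC on Jun 18.
Flight 2 lands earlier by 15 hours 27 minutes.

the second, by 15 hours 27 minutes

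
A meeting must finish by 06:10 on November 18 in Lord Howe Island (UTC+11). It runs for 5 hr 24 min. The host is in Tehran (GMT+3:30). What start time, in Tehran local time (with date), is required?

17:16 on Nov 17

Target end time in UTC: 06:10 − 11:00 = 19:10 on Nov 17.
Subtract 5 hours and 24 minutes → start 13:46 UTC on Nov 17.
Tehran is UTC+3:30: 13:46 + 3:30 = 17:16 on Nov 17.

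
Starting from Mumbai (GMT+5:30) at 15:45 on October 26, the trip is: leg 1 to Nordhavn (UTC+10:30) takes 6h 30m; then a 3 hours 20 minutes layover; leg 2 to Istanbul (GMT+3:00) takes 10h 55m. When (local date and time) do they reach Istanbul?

10:00 on October 27

Convert departure to UTC: 15:45 − 5:30 = 10:15 UTC on Oct 26.
Add 6 hours 30 minutes leg 1 → 16:45 UTC.
Add 3 hours 20 minutes layover in Nordhavn → 20:05 UTC.
Add 10 hours and 55 minutes leg 2 → 07:00 UTC (Oct 27).
Istanbul is UTC+3:00, so local arrival = 07:00 + 3:00 = 10:00 on Oct 27.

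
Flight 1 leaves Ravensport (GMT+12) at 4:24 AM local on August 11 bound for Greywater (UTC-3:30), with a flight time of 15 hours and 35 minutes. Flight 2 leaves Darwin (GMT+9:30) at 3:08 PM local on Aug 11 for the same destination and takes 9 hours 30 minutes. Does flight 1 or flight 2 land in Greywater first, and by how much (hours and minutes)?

Flight 1 in UTC: 4:24 AM − 12:00 = 4:24 PM on Aug 10.
+15 hours 35 minutes → arrive 7:59 AM UTC on Aug 11.
Flight 2 in UTC: 3:08 PM − 9:30 = 5:38 AM on Aug 11.
+9 hours 30 minutes → arrive 3:08 PM UTC on Aug 11.
Flight 1 lands earlier by 7 hours 9 minutes.

the first, by 7 hours 9 minutes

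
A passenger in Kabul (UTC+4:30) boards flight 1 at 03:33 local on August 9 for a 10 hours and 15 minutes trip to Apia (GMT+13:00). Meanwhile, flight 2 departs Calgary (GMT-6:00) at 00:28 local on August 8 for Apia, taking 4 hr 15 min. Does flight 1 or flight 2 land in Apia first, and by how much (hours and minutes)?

the second, by 22 hours 35 minutes

Flight 1 in UTC: 03:33 − 4:30 = 23:03 on Aug 8.
+10 hours and 15 minutes → arrive 09:18 UTC on Aug 9.
Flight 2 in UTC: 00:28 + 6:00 = 06:28 on Aug 8.
+4 hours and 15 minutes → arrive 10:43 UTC on Aug 8.
Flight 2 lands earlier by 22 hours 35 minutes.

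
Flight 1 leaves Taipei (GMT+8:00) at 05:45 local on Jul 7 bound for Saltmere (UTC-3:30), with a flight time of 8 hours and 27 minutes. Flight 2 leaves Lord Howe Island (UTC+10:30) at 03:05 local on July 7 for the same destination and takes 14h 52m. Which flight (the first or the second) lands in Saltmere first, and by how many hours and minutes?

Flight 1 in UTC: 05:45 − 8:00 = 21:45 on Jul 6.
+8 hours 27 minutes → arrive 06:12 UTC on Jul 7.
Flight 2 in UTC: 03:05 − 10:30 = 16:35 on Jul 6.
+14 hours and 52 minutes → arrive 07:27 UTC on Jul 7.
Flight 1 lands earlier by 1 hour 15 minutes.

the first, by 1 hour 15 minutes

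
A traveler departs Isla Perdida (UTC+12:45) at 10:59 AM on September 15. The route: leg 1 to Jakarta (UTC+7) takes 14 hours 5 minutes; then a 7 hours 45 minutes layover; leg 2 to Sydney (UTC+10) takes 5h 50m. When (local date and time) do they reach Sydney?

11:54 AM on September 16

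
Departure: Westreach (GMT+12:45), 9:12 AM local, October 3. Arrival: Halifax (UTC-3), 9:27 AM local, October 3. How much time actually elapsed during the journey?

16 hours

Departure in UTC: 9:12 AM − 12:45 = 8:27 PM on Oct 2.
Arrival in UTC: 9:27 AM + 3:00 = 12:27 PM on Oct 3.
Elapsed = 12:27 PM − 8:27 PM (+1 day) = 16 hours.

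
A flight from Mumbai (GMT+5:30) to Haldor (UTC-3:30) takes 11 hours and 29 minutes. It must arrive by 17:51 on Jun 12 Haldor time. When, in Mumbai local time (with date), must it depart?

15:22 on Jun 12

Target arrival in UTC: 17:51 + 3:30 = 21:21 on Jun 12.
Subtract 11 hours and 29 minutes → departure 09:52 UTC on Jun 12.
Mumbai is UTC+5:30: 09:52 + 5:30 = 15:22 on Jun 12.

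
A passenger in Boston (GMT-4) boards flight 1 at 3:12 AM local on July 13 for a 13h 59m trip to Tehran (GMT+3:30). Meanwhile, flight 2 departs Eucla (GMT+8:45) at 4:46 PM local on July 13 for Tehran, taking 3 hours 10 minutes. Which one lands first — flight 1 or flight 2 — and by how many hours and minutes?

the second, by 10 hours

Flight 1 in UTC: 3:12 AM + 4:00 = 7:12 AM on Jul 13.
+13 hours 59 minutes → arrive 9:11 PM UTC on Jul 13.
Flight 2 in UTC: 4:46 PM − 8:45 = 8:01 AM on Jul 13.
+3 hours 10 minutes → arrive 11:11 AM UTC on Jul 13.
Flight 2 lands earlier by 10 hours.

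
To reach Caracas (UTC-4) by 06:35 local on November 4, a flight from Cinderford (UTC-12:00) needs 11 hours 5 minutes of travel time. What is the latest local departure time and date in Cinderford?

Target arrival in UTC: 06:35 + 4:00 = 10:35 on Nov 4.
Subtract 11 hours 5 minutes → departure 23:30 UTC on Nov 3.
Cinderford is UTC−12:00: 23:30 − 12:00 = 11:30 on Nov 3.

11:30 on November 3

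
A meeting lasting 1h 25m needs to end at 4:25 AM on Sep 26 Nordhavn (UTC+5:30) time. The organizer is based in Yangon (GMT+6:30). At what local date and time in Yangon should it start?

Target end time in UTC: 4:25 AM − 5:30 = 10:55 PM on Sep 25.
Subtract 1 hour 25 minutes → start 9:30 PM UTC on Sep 25.
Yangon is UTC+6:30: 9:30 PM + 6:30 = 4:00 AM on Sep 26.

4:00 AM on September 26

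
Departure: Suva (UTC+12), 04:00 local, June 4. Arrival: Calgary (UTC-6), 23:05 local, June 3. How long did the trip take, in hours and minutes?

13 hours 5 minutes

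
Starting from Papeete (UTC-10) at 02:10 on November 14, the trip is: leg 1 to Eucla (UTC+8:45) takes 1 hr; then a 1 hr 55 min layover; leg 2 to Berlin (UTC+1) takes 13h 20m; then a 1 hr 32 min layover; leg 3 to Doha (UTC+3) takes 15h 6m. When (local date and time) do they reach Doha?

00:03 on Nov 16

Convert departure to UTC: 02:10 + 10:00 = 12:10 UTC on Nov 14.
Add 1 hour leg 1 → 13:10 UTC.
Add 1 hour 55 minutes layover in Eucla → 15:05 UTC.
Add 13 hours 20 minutes leg 2 → 04:25 UTC (Nov 15).
Add 1 hour 32 minutes layover in Berlin → 05:57 UTC.
Add 15 hours 6 minutes leg 3 → 21:03 UTC.
Doha is UTC+3:00, so local arrival = 21:03 + 3:00 = 00:03 on Nov 16.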